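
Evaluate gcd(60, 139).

1

gcd(139, 60) = 1  (139 = 2×60 + 19, 60 = 3×19 + 3, 19 = 6×3 + 1, 3 = 3×1).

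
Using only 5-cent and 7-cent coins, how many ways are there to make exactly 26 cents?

Need nonnegative integers with 5j + 7k = 26.
gcd(5, 7) = 1, and 5·(3) + 7·(-2) = 1.
So (j₀, k₀) = (78, -52); general j = 78 + 7t, k = -52 - 5t.
j ≥ 0 ⇒ t ≥ -11; k ≥ 0 ⇒ t ≤ -11. That's 1 value of t.

1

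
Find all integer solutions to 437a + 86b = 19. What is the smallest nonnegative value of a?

gcd(437, 86):
  437 = 5*86 + 7
  86 = 12*7 + 2
  7 = 3*2 + 1
  2 = 2*1
so gcd(437, 86) = 1.
1 divides 19, so solutions exist.
Back-substitute for Bézout coefficients:
  1 = 7 - 3*2
  ... = 437*(37) + 86*(-188)
Scale by 19/1 = 19: (a₀, b₀) = (703, -3572).
General solution: a = 703 + 86t, b = -3572 - 437t for integer t.
a ≥ 0: smallest is 703 mod 86 = 15 (at t = -8), with b = -76.

15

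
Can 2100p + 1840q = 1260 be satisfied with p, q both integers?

yes

gcd(2100, 1840) = 20  (2100 = 1·1840 + 260, 1840 = 7·260 + 20, 260 = 13·20).
20 divides 1260, so integer solutions exist.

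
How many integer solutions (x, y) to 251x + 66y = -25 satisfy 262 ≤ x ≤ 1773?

gcd(251, 66):
  251 = 3·66 + 53
  66 = 1·53 + 13
  53 = 4·13 + 1
  13 = 13·1
so gcd(251, 66) = 1.
Back-substitute for Bézout coefficients:
  1 = 53 - 4·13
  ... = 251·(5) + 66·(-19)
Scale by -25: particular solution (-125, 475); reduce x mod 66: (7, -27).
General solution: x = 7 + 66t, y = -27 - 251t for integer t.
262 ≤ 7 + 66t ≤ 1773 gives t ∈ [4, 26], which is 23 values.

23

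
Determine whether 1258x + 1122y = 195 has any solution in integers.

gcd(1258, 1122) = 34.
34 does not divide 195 (remainder 25), so no integer solutions.

no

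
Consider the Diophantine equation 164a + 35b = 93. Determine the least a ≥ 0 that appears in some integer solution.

gcd(164, 35):
  164 = 4×35 + 24
  35 = 1×24 + 11
  24 = 2×11 + 2
  11 = 5×2 + 1
  2 = 2×1
so gcd(164, 35) = 1.
1 divides 93, so solutions exist.
Back-substitute for Bézout coefficients:
  1 = 11 - 5×2
  ... = 164×(-16) + 35×(75)
Scale by 93/1 = 93: (a₀, b₀) = (-1488, 6975).
General solution: a = -1488 + 35t, b = 6975 - 164t for integer t.
a ≥ 0: smallest is -1488 mod 35 = 17 (at t = 43), with b = -77.

17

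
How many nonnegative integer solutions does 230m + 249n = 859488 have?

15

gcd(249, 230) = 1.
By Bézout, 230*(-118) + 249*(109) = 1.
One solution: (108, 3352).
General: m = 108 + 249t, n = 3352 - 230t.
m ≥ 0 ⇒ t ≥ 0; n ≥ 0 ⇒ t ≤ 14. So t ∈ [0, 14]: 15 solutions.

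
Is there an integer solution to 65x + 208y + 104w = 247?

yes

gcd(208, 65) = 13  (208 = 3*65 + 13, 65 = 5*13).
gcd(13, 104) = 13.
13 divides 247, so integer solutions exist.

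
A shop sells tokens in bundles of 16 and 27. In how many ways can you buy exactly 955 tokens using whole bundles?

Need nonnegative integers with 16j + 27k = 955.
gcd(16, 27) = 1, and 16·(-5) + 27·(3) = 1.
So (j₀, k₀) = (-4775, 2865); general j = -4775 + 27t, k = 2865 - 16t.
j ≥ 0 ⇒ t ≥ 177; k ≥ 0 ⇒ t ≤ 179. That's 3 values of t.

3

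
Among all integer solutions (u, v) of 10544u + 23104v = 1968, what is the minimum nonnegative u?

445

gcd(23104, 10544):
  23104 = 2·10544 + 2016
  10544 = 5·2016 + 464
  2016 = 4·464 + 160
  464 = 2·160 + 144
  160 = 1·144 + 16
  144 = 9·16
so gcd(23104, 10544) = 16.
16 divides 1968, so solutions exist.
Back-substitute for Bézout coefficients:
  16 = 160 - 1·144
  ... = 10544·(-149) + 23104·(68)
Scale by 1968/16 = 123: (u₀, v₀) = (-18327, 8364).
General solution: u = -18327 + 1444t, v = 8364 - 659t for integer t.
u ≥ 0: smallest is -18327 mod 1444 = 445 (at t = 13), with v = -203.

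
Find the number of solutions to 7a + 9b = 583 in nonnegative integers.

gcd(9, 7) = 1  (9 = 1×7 + 2, 7 = 3×2 + 1, 2 = 2×1).
Back-substituting, 7×(4) + 9×(-3) = 1.
Scale by 583: one solution is (2332, -1749). Reduce a mod 9: (1, 64).
General: a = 1 + 9t, b = 64 - 7t.
a ≥ 0 ⇒ t ≥ 0; b ≥ 0 ⇒ t ≤ 9. So t ∈ [0, 9]: 10 solutions.

10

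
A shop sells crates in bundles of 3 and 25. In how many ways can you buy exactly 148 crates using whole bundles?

2

Need nonnegative integers with 3j + 25k = 148.
gcd(3, 25) = 1, and 3·(-8) + 25·(1) = 1.
So (j₀, k₀) = (-1184, 148); general j = -1184 + 25t, k = 148 - 3t.
j ≥ 0 ⇒ t ≥ 48; k ≥ 0 ⇒ t ≤ 49. That's 2 values of t.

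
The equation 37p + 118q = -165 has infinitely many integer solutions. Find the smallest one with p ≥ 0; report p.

37

gcd(118, 37):
  118 = 3×37 + 7
  37 = 5×7 + 2
  7 = 3×2 + 1
  2 = 2×1
so gcd(118, 37) = 1.
1 divides -165, so solutions exist.
Back-substitute for Bézout coefficients:
  1 = 7 - 3×2
  ... = 37×(-51) + 118×(16)
Scale by -165/1 = -165: (p₀, q₀) = (8415, -2640).
General solution: p = 8415 + 118t, q = -2640 - 37t for integer t.
p ≥ 0: smallest is 8415 mod 118 = 37 (at t = -71), with q = -13.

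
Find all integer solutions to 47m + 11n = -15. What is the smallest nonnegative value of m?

gcd(47, 11):
  47 = 4·11 + 3
  11 = 3·3 + 2
  3 = 1·2 + 1
  2 = 2·1
so gcd(47, 11) = 1.
1 divides -15, so solutions exist.
Back-substitute for Bézout coefficients:
  1 = 3 - 1·2
  ... = 47·(4) + 11·(-17)
Scale by -15/1 = -15: (m₀, n₀) = (-60, 255).
General solution: m = -60 + 11t, n = 255 - 47t for integer t.
m ≥ 0: smallest is -60 mod 11 = 6 (at t = 6), with n = -27.

6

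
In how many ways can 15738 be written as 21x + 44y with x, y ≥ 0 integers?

17

gcd(44, 21):
  44 = 2×21 + 2
  21 = 10×2 + 1
  2 = 2×1
so gcd(44, 21) = 1.
Back-substitute for Bézout coefficients:
  1 = 21 - 10×2
  ... = 21×(21) + 44×(-10)
Scale by 15738: one solution is (330498, -157380). Reduce x mod 44: (14, 351).
General: x = 14 + 44t, y = 351 - 21t.
x ≥ 0 ⇒ t ≥ 0; y ≥ 0 ⇒ t ≤ 16. So t ∈ [0, 16]: 17 solutions.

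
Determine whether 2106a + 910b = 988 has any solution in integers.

yes

gcd(2106, 910) = 26  (2106 = 2·910 + 286, 910 = 3·286 + 52, 286 = 5·52 + 26, 52 = 2·26).
26 divides 988, so integer solutions exist.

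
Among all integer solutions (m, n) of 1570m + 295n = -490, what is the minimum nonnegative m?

gcd(1570, 295):
  1570 = 5×295 + 95
  295 = 3×95 + 10
  95 = 9×10 + 5
  10 = 2×5
so gcd(1570, 295) = 5.
5 divides -490, so solutions exist.
Back-substitute for Bézout coefficients:
  5 = 95 - 9×10
  ... = 1570×(28) + 295×(-149)
Scale by -490/5 = -98: (m₀, n₀) = (-2744, 14602).
General solution: m = -2744 + 59t, n = 14602 - 314t for integer t.
m ≥ 0: smallest is -2744 mod 59 = 29 (at t = 47), with n = -156.

29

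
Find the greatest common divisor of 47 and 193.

1

gcd(193, 47):
  193 = 4*47 + 5
  47 = 9*5 + 2
  5 = 2*2 + 1
  2 = 2*1
so gcd(193, 47) = 1.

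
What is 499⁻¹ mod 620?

579

gcd(620, 499) = 1.
By Bézout, 499×(-41) + 620×(33) = 1.
So 499×-41 ≡ 1 (mod 620), and -41 mod 620 = 579.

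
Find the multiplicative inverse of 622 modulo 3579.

2503

gcd(3579, 622):
  3579 = 5*622 + 469
  622 = 1*469 + 153
  469 = 3*153 + 10
  153 = 15*10 + 3
  10 = 3*3 + 1
  3 = 3*1
so gcd(3579, 622) = 1.
Back-substitute for Bézout coefficients:
  1 = 10 - 3*3
  ... = 622*(-1076) + 3579*(187)
So 622*-1076 ≡ 1 (mod 3579), and -1076 mod 3579 = 2503.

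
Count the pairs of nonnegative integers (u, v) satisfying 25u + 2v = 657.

gcd(25, 2):
  25 = 12*2 + 1
  2 = 2*1
so gcd(25, 2) = 1.
Back-substitute for Bézout coefficients:
  1 = 25 - 12*2
  ... = 25*(1) + 2*(-12)
Scale by 657: one solution is (657, -7884). Reduce u mod 2: (1, 316).
General: u = 1 + 2t, v = 316 - 25t.
u ≥ 0 ⇒ t ≥ 0; v ≥ 0 ⇒ t ≤ 12. So t ∈ [0, 12]: 13 solutions.

13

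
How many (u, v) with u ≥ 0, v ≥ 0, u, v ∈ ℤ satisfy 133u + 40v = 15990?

gcd(133, 40) = 1  (133 = 3×40 + 13, 40 = 3×13 + 1, 13 = 13×1).
Back-substituting, 133×(-3) + 40×(10) = 1.
Scale by 15990: one solution is (-47970, 159900). Reduce u mod 40: (30, 300).
General: u = 30 + 40t, v = 300 - 133t.
u ≥ 0 ⇒ t ≥ 0; v ≥ 0 ⇒ t ≤ 2. So t ∈ [0, 2]: 3 solutions.

3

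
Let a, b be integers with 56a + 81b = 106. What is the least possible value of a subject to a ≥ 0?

gcd(81, 56):
  81 = 1*56 + 25
  56 = 2*25 + 6
  25 = 4*6 + 1
  6 = 6*1
so gcd(81, 56) = 1.
1 divides 106, so solutions exist.
Back-substitute for Bézout coefficients:
  1 = 25 - 4*6
  ... = 56*(-13) + 81*(9)
Scale by 106/1 = 106: (a₀, b₀) = (-1378, 954).
General solution: a = -1378 + 81t, b = 954 - 56t for integer t.
a ≥ 0: smallest is -1378 mod 81 = 80 (at t = 18), with b = -54.

80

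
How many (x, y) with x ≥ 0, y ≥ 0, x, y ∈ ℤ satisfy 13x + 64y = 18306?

22

gcd(64, 13) = 1.
By Bézout, 13·(5) + 64·(-1) = 1.
One solution: (10, 284).
General: x = 10 + 64t, y = 284 - 13t.
x ≥ 0 ⇒ t ≥ 0; y ≥ 0 ⇒ t ≤ 21. So t ∈ [0, 21]: 22 solutions.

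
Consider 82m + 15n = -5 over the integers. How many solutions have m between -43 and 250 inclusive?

gcd(82, 15) = 1  (82 = 5·15 + 7, 15 = 2·7 + 1, 7 = 7·1).
Back-substituting, 82·(-2) + 15·(11) = 1.
Scale by -5: particular solution (10, -55); reduce m mod 15: (10, -55).
General solution: m = 10 + 15t, n = -55 - 82t for integer t.
-43 ≤ 10 + 15t ≤ 250 gives t ∈ [-3, 16], which is 20 values.

20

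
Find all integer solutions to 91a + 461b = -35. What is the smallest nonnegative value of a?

gcd(461, 91):
  461 = 5×91 + 6
  91 = 15×6 + 1
  6 = 6×1
so gcd(461, 91) = 1.
1 divides -35, so solutions exist.
Back-substitute for Bézout coefficients:
  1 = 91 - 15×6
  ... = 91×(76) + 461×(-15)
Scale by -35/1 = -35: (a₀, b₀) = (-2660, 525).
General solution: a = -2660 + 461t, b = 525 - 91t for integer t.
a ≥ 0: smallest is -2660 mod 461 = 106 (at t = 6), with b = -21.

106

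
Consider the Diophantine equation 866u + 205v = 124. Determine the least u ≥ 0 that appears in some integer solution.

74

gcd(866, 205) = 1  (866 = 4·205 + 46, 205 = 4·46 + 21, 46 = 2·21 + 4, 21 = 5·4 + 1, 4 = 4·1).
1 divides 124, so solutions exist.
Back-substituting, 866·(-49) + 205·(207) = 1.
Scale by 124/1 = 124: (u₀, v₀) = (-6076, 25668).
General solution: u = -6076 + 205t, v = 25668 - 866t for integer t.
u ≥ 0: smallest is -6076 mod 205 = 74 (at t = 30), with v = -312.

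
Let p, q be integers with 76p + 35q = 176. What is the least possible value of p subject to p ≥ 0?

6

gcd(76, 35):
  76 = 2·35 + 6
  35 = 5·6 + 5
  6 = 1·5 + 1
  5 = 5·1
so gcd(76, 35) = 1.
1 divides 176, so solutions exist.
Back-substitute for Bézout coefficients:
  1 = 6 - 1·5
  ... = 76·(6) + 35·(-13)
Scale by 176/1 = 176: (p₀, q₀) = (1056, -2288).
General solution: p = 1056 + 35t, q = -2288 - 76t for integer t.
p ≥ 0: smallest is 1056 mod 35 = 6 (at t = -30), with q = -8.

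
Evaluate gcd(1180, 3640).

gcd(3640, 1180) = 20  (3640 = 3*1180 + 100, 1180 = 11*100 + 80, 100 = 1*80 + 20, 80 = 4*20).

20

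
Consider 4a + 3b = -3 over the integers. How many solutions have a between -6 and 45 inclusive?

gcd(4, 3) = 1.
By Bézout, 4·(1) + 3·(-1) = 1.
Particular solution: (0, -1).
General solution: a = 0 + 3t, b = -1 - 4t for integer t.
-6 ≤ 0 + 3t ≤ 45 gives t ∈ [-2, 15], which is 18 values.

18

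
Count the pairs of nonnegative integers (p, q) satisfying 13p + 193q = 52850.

21

gcd(193, 13) = 1.
By Bézout, 13·(-89) + 193·(6) = 1.
One solution: (146, 264).
General: p = 146 + 193t, q = 264 - 13t.
p ≥ 0 ⇒ t ≥ 0; q ≥ 0 ⇒ t ≤ 20. So t ∈ [0, 20]: 21 solutions.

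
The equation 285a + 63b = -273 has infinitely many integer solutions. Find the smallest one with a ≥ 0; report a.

7

gcd(285, 63) = 3.
3 divides -273, so solutions exist.
By Bézout, 285×(2) + 63×(-9) = 3.
Scale by -273/3 = -91: (a₀, b₀) = (-182, 819).
General solution: a = -182 + 21t, b = 819 - 95t for integer t.
a ≥ 0: smallest is -182 mod 21 = 7 (at t = 9), with b = -36.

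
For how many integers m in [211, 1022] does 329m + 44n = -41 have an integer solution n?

gcd(329, 44) = 1  (329 = 7·44 + 21, 44 = 2·21 + 2, 21 = 10·2 + 1, 2 = 2·1).
Back-substituting, 329·(21) + 44·(-157) = 1.
Scale by -41: particular solution (-861, 6437); reduce m mod 44: (19, -143).
General solution: m = 19 + 44t, n = -143 - 329t for integer t.
211 ≤ 19 + 44t ≤ 1022 gives t ∈ [5, 22], which is 18 values.

18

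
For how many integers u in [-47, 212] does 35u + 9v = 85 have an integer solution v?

29

gcd(35, 9) = 1  (35 = 3·9 + 8, 9 = 1·8 + 1, 8 = 8·1).
Back-substituting, 35·(-1) + 9·(4) = 1.
Scale by 85: particular solution (-85, 340); reduce u mod 9: (5, -10).
General solution: u = 5 + 9t, v = -10 - 35t for integer t.
-47 ≤ 5 + 9t ≤ 212 gives t ∈ [-5, 23], which is 29 values.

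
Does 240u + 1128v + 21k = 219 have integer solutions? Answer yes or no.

gcd(1128, 240) = 24  (1128 = 4×240 + 168, 240 = 1×168 + 72, 168 = 2×72 + 24, 72 = 3×24).
gcd(24, 21) = 3.
3 divides 219, so integer solutions exist.

yes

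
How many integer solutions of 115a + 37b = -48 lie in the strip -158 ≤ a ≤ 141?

8

gcd(115, 37) = 1  (115 = 3·37 + 4, 37 = 9·4 + 1, 4 = 4·1).
Back-substituting, 115·(-9) + 37·(28) = 1.
Scale by -48: particular solution (432, -1344); reduce a mod 37: (25, -79).
General solution: a = 25 + 37t, b = -79 - 115t for integer t.
-158 ≤ 25 + 37t ≤ 141 gives t ∈ [-4, 3], which is 8 values.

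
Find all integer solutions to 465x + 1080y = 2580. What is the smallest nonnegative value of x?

gcd(1080, 465) = 15  (1080 = 2·465 + 150, 465 = 3·150 + 15, 150 = 10·15).
15 divides 2580, so solutions exist.
Back-substituting, 465·(7) + 1080·(-3) = 15.
Scale by 2580/15 = 172: (x₀, y₀) = (1204, -516).
General solution: x = 1204 + 72t, y = -516 - 31t for integer t.
x ≥ 0: smallest is 1204 mod 72 = 52 (at t = -16), with y = -20.

52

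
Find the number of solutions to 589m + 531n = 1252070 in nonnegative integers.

gcd(589, 531):
  589 = 1×531 + 58
  531 = 9×58 + 9
  58 = 6×9 + 4
  9 = 2×4 + 1
  4 = 4×1
so gcd(589, 531) = 1.
Back-substitute for Bézout coefficients:
  1 = 9 - 2×4
  ... = 589×(-119) + 531×(132)
Scale by 1252070: one solution is (-148996330, 165273240). Reduce m mod 531: (146, 2196).
General: m = 146 + 531t, n = 2196 - 589t.
m ≥ 0 ⇒ t ≥ 0; n ≥ 0 ⇒ t ≤ 3. So t ∈ [0, 3]: 4 solutions.

4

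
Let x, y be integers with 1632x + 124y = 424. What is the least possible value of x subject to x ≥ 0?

gcd(1632, 124) = 4.
4 divides 424, so solutions exist.
By Bézout, 1632×(-6) + 124×(79) = 4.
Scale by 424/4 = 106: (x₀, y₀) = (-636, 8374).
General solution: x = -636 + 31t, y = 8374 - 408t for integer t.
x ≥ 0: smallest is -636 mod 31 = 15 (at t = 21), with y = -194.

15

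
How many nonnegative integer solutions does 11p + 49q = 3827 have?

7

gcd(49, 11):
  49 = 4×11 + 5
  11 = 2×5 + 1
  5 = 5×1
so gcd(49, 11) = 1.
Back-substitute for Bézout coefficients:
  1 = 11 - 2×5
  ... = 11×(9) + 49×(-2)
Scale by 3827: one solution is (34443, -7654). Reduce p mod 49: (45, 68).
General: p = 45 + 49t, q = 68 - 11t.
p ≥ 0 ⇒ t ≥ 0; q ≥ 0 ⇒ t ≤ 6. So t ∈ [0, 6]: 7 solutions.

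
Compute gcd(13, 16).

1

gcd(16, 13):
  16 = 1·13 + 3
  13 = 4·3 + 1
  3 = 3·1
so gcd(16, 13) = 1.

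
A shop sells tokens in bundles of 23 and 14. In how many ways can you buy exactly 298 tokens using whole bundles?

Need nonnegative integers with 23j + 14k = 298.
gcd(23, 14) = 1, and 23·(-3) + 14·(5) = 1.
So (j₀, k₀) = (-894, 1490); general j = -894 + 14t, k = 1490 - 23t.
j ≥ 0 ⇒ t ≥ 64; k ≥ 0 ⇒ t ≤ 64. That's 1 value of t.

1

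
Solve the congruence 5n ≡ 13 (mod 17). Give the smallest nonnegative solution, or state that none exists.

6

gcd(17, 5) = 1  (17 = 3·5 + 2, 5 = 2·2 + 1, 2 = 2·1).
1 divides 13, so solutions exist.
Back-substituting, 5·(7) + 17·(-2) = 1.
So 5·(7) ≡ 1 (mod 17); multiply by 13: n ≡ 91 (mod 17).
Smallest nonnegative: n = 91 mod 17 = 6.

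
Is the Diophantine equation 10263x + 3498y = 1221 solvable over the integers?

gcd(10263, 3498):
  10263 = 2×3498 + 3267
  3498 = 1×3267 + 231
  3267 = 14×231 + 33
  231 = 7×33
so gcd(10263, 3498) = 33.
33 divides 1221, so integer solutions exist.

yes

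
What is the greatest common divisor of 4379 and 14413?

29

gcd(14413, 4379):
  14413 = 3*4379 + 1276
  4379 = 3*1276 + 551
  1276 = 2*551 + 174
  551 = 3*174 + 29
  174 = 6*29
so gcd(14413, 4379) = 29.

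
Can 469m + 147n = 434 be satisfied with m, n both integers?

gcd(469, 147) = 7  (469 = 3·147 + 28, 147 = 5·28 + 7, 28 = 4·7).
7 divides 434, so integer solutions exist.

yes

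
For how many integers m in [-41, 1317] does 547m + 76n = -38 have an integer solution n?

gcd(547, 76):
  547 = 7*76 + 15
  76 = 5*15 + 1
  15 = 15*1
so gcd(547, 76) = 1.
Back-substitute for Bézout coefficients:
  1 = 76 - 5*15
  ... = 547*(-5) + 76*(36)
Scale by -38: particular solution (190, -1368); reduce m mod 76: (38, -274).
General solution: m = 38 + 76t, n = -274 - 547t for integer t.
-41 ≤ 38 + 76t ≤ 1317 gives t ∈ [-1, 16], which is 18 values.

18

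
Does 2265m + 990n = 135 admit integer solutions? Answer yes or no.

yes

gcd(2265, 990) = 15.
15 divides 135, so integer solutions exist.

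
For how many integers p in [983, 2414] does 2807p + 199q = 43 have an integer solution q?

gcd(2807, 199) = 1  (2807 = 14*199 + 21, 199 = 9*21 + 10, 21 = 2*10 + 1, 10 = 10*1).
Back-substituting, 2807*(19) + 199*(-268) = 1.
Scale by 43: particular solution (817, -11524); reduce p mod 199: (21, -296).
General solution: p = 21 + 199t, q = -296 - 2807t for integer t.
983 ≤ 21 + 199t ≤ 2414 gives t ∈ [5, 12], which is 8 values.

8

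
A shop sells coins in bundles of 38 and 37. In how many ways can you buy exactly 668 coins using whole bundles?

1

Need nonnegative integers with 38j + 37k = 668.
gcd(38, 37) = 1, and 38·(1) + 37·(-1) = 1.
So (j₀, k₀) = (668, -668); general j = 668 + 37t, k = -668 - 38t.
j ≥ 0 ⇒ t ≥ -18; k ≥ 0 ⇒ t ≤ -18. That's 1 value of t.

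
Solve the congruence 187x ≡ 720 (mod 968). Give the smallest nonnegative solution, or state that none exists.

gcd(968, 187) = 11.
11 does not divide 720, so the congruence has no solution.

no solution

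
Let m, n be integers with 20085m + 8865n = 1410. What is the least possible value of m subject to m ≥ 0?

gcd(20085, 8865):
  20085 = 2·8865 + 2355
  8865 = 3·2355 + 1800
  2355 = 1·1800 + 555
  1800 = 3·555 + 135
  555 = 4·135 + 15
  135 = 9·15
so gcd(20085, 8865) = 15.
15 divides 1410, so solutions exist.
Back-substitute for Bézout coefficients:
  15 = 555 - 4·135
  ... = 20085·(64) + 8865·(-145)
Scale by 1410/15 = 94: (m₀, n₀) = (6016, -13630).
General solution: m = 6016 + 591t, n = -13630 - 1339t for integer t.
m ≥ 0: smallest is 6016 mod 591 = 106 (at t = -10), with n = -240.

106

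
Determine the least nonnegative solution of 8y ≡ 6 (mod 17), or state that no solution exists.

gcd(17, 8) = 1  (17 = 2*8 + 1, 8 = 8*1).
1 divides 6, so solutions exist.
Back-substituting, 8*(-2) + 17*(1) = 1.
So 8*(-2) ≡ 1 (mod 17); multiply by 6: y ≡ -12 (mod 17).
Smallest nonnegative: y = -12 mod 17 = 5.

5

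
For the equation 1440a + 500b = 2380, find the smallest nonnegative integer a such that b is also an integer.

gcd(1440, 500):
  1440 = 2*500 + 440
  500 = 1*440 + 60
  440 = 7*60 + 20
  60 = 3*20
so gcd(1440, 500) = 20.
20 divides 2380, so solutions exist.
Back-substitute for Bézout coefficients:
  20 = 440 - 7*60
  ... = 1440*(8) + 500*(-23)
Scale by 2380/20 = 119: (a₀, b₀) = (952, -2737).
General solution: a = 952 + 25t, b = -2737 - 72t for integer t.
a ≥ 0: smallest is 952 mod 25 = 2 (at t = -38), with b = -1.

2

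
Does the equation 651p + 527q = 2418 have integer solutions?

gcd(651, 527) = 31  (651 = 1*527 + 124, 527 = 4*124 + 31, 124 = 4*31).
31 divides 2418, so integer solutions exist.

yes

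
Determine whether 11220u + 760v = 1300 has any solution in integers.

gcd(11220, 760) = 20.
20 divides 1300, so integer solutions exist.

yes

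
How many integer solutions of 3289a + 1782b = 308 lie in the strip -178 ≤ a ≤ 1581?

11

gcd(3289, 1782) = 11  (3289 = 1·1782 + 1507, 1782 = 1·1507 + 275, 1507 = 5·275 + 132, 275 = 2·132 + 11, 132 = 12·11).
Back-substituting, 3289·(-13) + 1782·(24) = 11.
Scale by 28: particular solution (-364, 672); reduce a mod 162: (122, -225).
General solution: a = 122 + 162t, b = -225 - 299t for integer t.
-178 ≤ 122 + 162t ≤ 1581 gives t ∈ [-1, 9], which is 11 values.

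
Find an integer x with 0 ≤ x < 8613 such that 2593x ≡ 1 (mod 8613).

568

gcd(8613, 2593) = 1.
By Bézout, 2593·(568) + 8613·(-171) = 1.
So 2593·568 ≡ 1 (mod 8613), and 568 mod 8613 = 568.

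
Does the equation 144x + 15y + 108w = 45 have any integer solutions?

yes

gcd(144, 15) = 3.
gcd(3, 108) = 3.
3 divides 45, so integer solutions exist.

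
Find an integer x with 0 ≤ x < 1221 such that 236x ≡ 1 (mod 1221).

gcd(1221, 236) = 1.
By Bézout, 236×(119) + 1221×(-23) = 1.
So 236×119 ≡ 1 (mod 1221), and 119 mod 1221 = 119.

119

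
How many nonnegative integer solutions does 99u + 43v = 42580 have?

gcd(99, 43):
  99 = 2·43 + 13
  43 = 3·13 + 4
  13 = 3·4 + 1
  4 = 4·1
so gcd(99, 43) = 1.
Back-substitute for Bézout coefficients:
  1 = 13 - 3·4
  ... = 99·(10) + 43·(-23)
Scale by 42580: one solution is (425800, -979340). Reduce u mod 43: (14, 958).
General: u = 14 + 43t, v = 958 - 99t.
u ≥ 0 ⇒ t ≥ 0; v ≥ 0 ⇒ t ≤ 9. So t ∈ [0, 9]: 10 solutions.

10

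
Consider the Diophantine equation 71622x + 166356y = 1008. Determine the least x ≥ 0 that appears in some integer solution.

8954

gcd(166356, 71622) = 18.
18 divides 1008, so solutions exist.
By Bézout, 71622*(655) + 166356*(-282) = 18.
Scale by 1008/18 = 56: (x₀, y₀) = (36680, -15792).
General solution: x = 36680 + 9242t, y = -15792 - 3979t for integer t.
x ≥ 0: smallest is 36680 mod 9242 = 8954 (at t = -3), with y = -3855.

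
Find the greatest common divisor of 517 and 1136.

gcd(1136, 517):
  1136 = 2×517 + 102
  517 = 5×102 + 7
  102 = 14×7 + 4
  7 = 1×4 + 3
  4 = 1×3 + 1
  3 = 3×1
so gcd(1136, 517) = 1.

1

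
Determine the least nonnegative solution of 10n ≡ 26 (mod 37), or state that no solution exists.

10

gcd(37, 10):
  37 = 3*10 + 7
  10 = 1*7 + 3
  7 = 2*3 + 1
  3 = 3*1
so gcd(37, 10) = 1.
1 divides 26, so solutions exist.
Back-substitute for Bézout coefficients:
  1 = 7 - 2*3
  ... = 10*(-11) + 37*(3)
So 10*(-11) ≡ 1 (mod 37); multiply by 26: n ≡ -286 (mod 37).
Smallest nonnegative: n = -286 mod 37 = 10.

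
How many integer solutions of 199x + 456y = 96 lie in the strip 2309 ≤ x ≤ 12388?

22

gcd(456, 199) = 1  (456 = 2·199 + 58, 199 = 3·58 + 25, 58 = 2·25 + 8, 25 = 3·8 + 1, 8 = 8·1).
Back-substituting, 199·(55) + 456·(-24) = 1.
Scale by 96: particular solution (5280, -2304); reduce x mod 456: (264, -115).
General solution: x = 264 + 456t, y = -115 - 199t for integer t.
2309 ≤ 264 + 456t ≤ 12388 gives t ∈ [5, 26], which is 22 values.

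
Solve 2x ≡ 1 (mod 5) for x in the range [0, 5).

3

gcd(5, 2) = 1  (5 = 2·2 + 1, 2 = 2·1).
Back-substituting, 2·(-2) + 5·(1) = 1.
So 2·-2 ≡ 1 (mod 5), and -2 mod 5 = 3.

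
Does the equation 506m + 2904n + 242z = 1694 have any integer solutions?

gcd(2904, 506) = 22  (2904 = 5*506 + 374, 506 = 1*374 + 132, 374 = 2*132 + 110, 132 = 1*110 + 22, 110 = 5*22).
gcd(22, 242) = 22.
22 divides 1694, so integer solutions exist.

yes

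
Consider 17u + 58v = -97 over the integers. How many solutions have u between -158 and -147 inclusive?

gcd(58, 17):
  58 = 3·17 + 7
  17 = 2·7 + 3
  7 = 2·3 + 1
  3 = 3·1
so gcd(58, 17) = 1.
Back-substitute for Bézout coefficients:
  1 = 7 - 2·3
  ... = 17·(-17) + 58·(5)
Scale by -97: particular solution (1649, -485); reduce u mod 58: (25, -9).
General solution: u = 25 + 58t, v = -9 - 17t for integer t.
-158 ≤ 25 + 58t ≤ -147 gives t ∈ [-3, -3], which is 1 value.

1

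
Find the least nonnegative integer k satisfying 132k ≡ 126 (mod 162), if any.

12

gcd(162, 132):
  162 = 1*132 + 30
  132 = 4*30 + 12
  30 = 2*12 + 6
  12 = 2*6
so gcd(162, 132) = 6.
6 divides 126, so solutions exist.
Back-substitute for Bézout coefficients:
  6 = 30 - 2*12
  ... = 132*(-11) + 162*(9)
So 132*(-11) ≡ 6 (mod 162); multiply by 21: k ≡ -231 (mod 27).
Smallest nonnegative: k = -231 mod 27 = 12.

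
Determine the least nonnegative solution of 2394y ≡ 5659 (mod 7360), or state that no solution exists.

no solution

gcd(7360, 2394) = 2  (7360 = 3×2394 + 178, 2394 = 13×178 + 80, 178 = 2×80 + 18, 80 = 4×18 + 8, 18 = 2×8 + 2, 8 = 4×2).
2 does not divide 5659, so the congruence has no solution.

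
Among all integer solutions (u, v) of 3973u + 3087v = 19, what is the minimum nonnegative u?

gcd(3973, 3087):
  3973 = 1*3087 + 886
  3087 = 3*886 + 429
  886 = 2*429 + 28
  429 = 15*28 + 9
  28 = 3*9 + 1
  9 = 9*1
so gcd(3973, 3087) = 1.
1 divides 19, so solutions exist.
Back-substitute for Bézout coefficients:
  1 = 28 - 3*9
  ... = 3973*(331) + 3087*(-426)
Scale by 19/1 = 19: (u₀, v₀) = (6289, -8094).
General solution: u = 6289 + 3087t, v = -8094 - 3973t for integer t.
u ≥ 0: smallest is 6289 mod 3087 = 115 (at t = -2), with v = -148.

115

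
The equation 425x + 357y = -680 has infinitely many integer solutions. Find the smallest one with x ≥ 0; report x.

11

gcd(425, 357) = 17.
17 divides -680, so solutions exist.
By Bézout, 425×(-5) + 357×(6) = 17.
Scale by -680/17 = -40: (x₀, y₀) = (200, -240).
General solution: x = 200 + 21t, y = -240 - 25t for integer t.
x ≥ 0: smallest is 200 mod 21 = 11 (at t = -9), with y = -15.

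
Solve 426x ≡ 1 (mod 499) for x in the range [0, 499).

gcd(499, 426) = 1.
By Bézout, 426·(41) + 499·(-35) = 1.
So 426·41 ≡ 1 (mod 499), and 41 mod 499 = 41.

41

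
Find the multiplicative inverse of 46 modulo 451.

gcd(451, 46) = 1.
By Bézout, 46*(-49) + 451*(5) = 1.
So 46*-49 ≡ 1 (mod 451), and -49 mod 451 = 402.

402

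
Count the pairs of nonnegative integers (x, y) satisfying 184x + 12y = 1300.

3

gcd(184, 12):
  184 = 15·12 + 4
  12 = 3·4
so gcd(184, 12) = 4.
Back-substitute for Bézout coefficients:
  4 = 184 - 15·12
  ... = 184·(1) + 12·(-15)
Scale by 325: one solution is (325, -4875). Reduce x mod 3: (1, 93).
General: x = 1 + 3t, y = 93 - 46t.
x ≥ 0 ⇒ t ≥ 0; y ≥ 0 ⇒ t ≤ 2. So t ∈ [0, 2]: 3 solutions.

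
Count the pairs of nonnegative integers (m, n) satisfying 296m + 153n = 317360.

7

gcd(296, 153) = 1.
By Bézout, 296×(-46) + 153×(89) = 1.
One solution: (88, 1904).
General: m = 88 + 153t, n = 1904 - 296t.
m ≥ 0 ⇒ t ≥ 0; n ≥ 0 ⇒ t ≤ 6. So t ∈ [0, 6]: 7 solutions.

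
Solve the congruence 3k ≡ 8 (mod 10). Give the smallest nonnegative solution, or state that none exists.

6

gcd(10, 3) = 1  (10 = 3×3 + 1, 3 = 3×1).
1 divides 8, so solutions exist.
Back-substituting, 3×(-3) + 10×(1) = 1.
So 3×(-3) ≡ 1 (mod 10); multiply by 8: k ≡ -24 (mod 10).
Smallest nonnegative: k = -24 mod 10 = 6.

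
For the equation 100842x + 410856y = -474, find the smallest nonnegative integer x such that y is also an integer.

46035

gcd(410856, 100842) = 6.
6 divides -474, so solutions exist.
By Bézout, 100842*(-7517) + 410856*(1845) = 6.
Scale by -474/6 = -79: (x₀, y₀) = (593843, -145755).
General solution: x = 593843 + 68476t, y = -145755 - 16807t for integer t.
x ≥ 0: smallest is 593843 mod 68476 = 46035 (at t = -8), with y = -11299.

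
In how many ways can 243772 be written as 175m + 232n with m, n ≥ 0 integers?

gcd(232, 175):
  232 = 1×175 + 57
  175 = 3×57 + 4
  57 = 14×4 + 1
  4 = 4×1
so gcd(232, 175) = 1.
Back-substitute for Bézout coefficients:
  1 = 57 - 14×4
  ... = 175×(-57) + 232×(43)
Scale by 243772: one solution is (-13895004, 10482196). Reduce m mod 232: (172, 921).
General: m = 172 + 232t, n = 921 - 175t.
m ≥ 0 ⇒ t ≥ 0; n ≥ 0 ⇒ t ≤ 5. So t ∈ [0, 5]: 6 solutions.

6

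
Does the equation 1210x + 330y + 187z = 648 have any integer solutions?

gcd(1210, 330):
  1210 = 3*330 + 220
  330 = 1*220 + 110
  220 = 2*110
so gcd(1210, 330) = 110.
gcd(110, 187) = 11.
11 does not divide 648 (remainder 10), so no integer solutions.

no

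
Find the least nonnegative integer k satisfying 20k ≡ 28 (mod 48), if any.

gcd(48, 20) = 4  (48 = 2×20 + 8, 20 = 2×8 + 4, 8 = 2×4).
4 divides 28, so solutions exist.
Back-substituting, 20×(5) + 48×(-2) = 4.
So 20×(5) ≡ 4 (mod 48); multiply by 7: k ≡ 35 (mod 12).
Smallest nonnegative: k = 35 mod 12 = 11.

11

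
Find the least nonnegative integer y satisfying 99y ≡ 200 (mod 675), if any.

gcd(675, 99):
  675 = 6*99 + 81
  99 = 1*81 + 18
  81 = 4*18 + 9
  18 = 2*9
so gcd(675, 99) = 9.
9 does not divide 200, so the congruence has no solution.

no solution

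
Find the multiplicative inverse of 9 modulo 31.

7

gcd(31, 9) = 1.
By Bézout, 9*(7) + 31*(-2) = 1.
So 9*7 ≡ 1 (mod 31), and 7 mod 31 = 7.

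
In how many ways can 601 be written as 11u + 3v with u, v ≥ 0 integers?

gcd(11, 3) = 1  (11 = 3×3 + 2, 3 = 1×2 + 1, 2 = 2×1).
Back-substituting, 11×(-1) + 3×(4) = 1.
Scale by 601: one solution is (-601, 2404). Reduce u mod 3: (2, 193).
General: u = 2 + 3t, v = 193 - 11t.
u ≥ 0 ⇒ t ≥ 0; v ≥ 0 ⇒ t ≤ 17. So t ∈ [0, 17]: 18 solutions.

18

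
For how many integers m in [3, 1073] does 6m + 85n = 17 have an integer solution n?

gcd(85, 6) = 1  (85 = 14×6 + 1, 6 = 6×1).
Back-substituting, 6×(-14) + 85×(1) = 1.
Scale by 17: particular solution (-238, 17); reduce m mod 85: (17, -1).
General solution: m = 17 + 85t, n = -1 - 6t for integer t.
3 ≤ 17 + 85t ≤ 1073 gives t ∈ [0, 12], which is 13 values.

13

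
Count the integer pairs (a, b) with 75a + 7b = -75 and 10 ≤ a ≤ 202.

28

gcd(75, 7) = 1.
By Bézout, 75*(3) + 7*(-32) = 1.
Particular solution: (6, -75).
General solution: a = 6 + 7t, b = -75 - 75t for integer t.
10 ≤ 6 + 7t ≤ 202 gives t ∈ [1, 28], which is 28 values.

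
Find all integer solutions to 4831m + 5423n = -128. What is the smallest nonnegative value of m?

2785

gcd(5423, 4831) = 1.
1 divides -128, so solutions exist.
By Bézout, 4831·(-742) + 5423·(661) = 1.
Scale by -128/1 = -128: (m₀, n₀) = (94976, -84608).
General solution: m = 94976 + 5423t, n = -84608 - 4831t for integer t.
m ≥ 0: smallest is 94976 mod 5423 = 2785 (at t = -17), with n = -2481.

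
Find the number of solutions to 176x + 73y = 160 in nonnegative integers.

0

gcd(176, 73):
  176 = 2*73 + 30
  73 = 2*30 + 13
  30 = 2*13 + 4
  13 = 3*4 + 1
  4 = 4*1
so gcd(176, 73) = 1.
Back-substitute for Bézout coefficients:
  1 = 13 - 3*4
  ... = 176*(-17) + 73*(41)
Scale by 160: one solution is (-2720, 6560). Reduce x mod 73: (54, -128).
General: x = 54 + 73t, y = -128 - 176t.
x ≥ 0 ⇒ t ≥ 0; y ≥ 0 ⇒ t ≤ -1. So t ∈ [0, -1]: 0 solutions.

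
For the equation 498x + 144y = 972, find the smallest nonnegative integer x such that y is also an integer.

6

gcd(498, 144) = 6  (498 = 3×144 + 66, 144 = 2×66 + 12, 66 = 5×12 + 6, 12 = 2×6).
6 divides 972, so solutions exist.
Back-substituting, 498×(11) + 144×(-38) = 6.
Scale by 972/6 = 162: (x₀, y₀) = (1782, -6156).
General solution: x = 1782 + 24t, y = -6156 - 83t for integer t.
x ≥ 0: smallest is 1782 mod 24 = 6 (at t = -74), with y = -14.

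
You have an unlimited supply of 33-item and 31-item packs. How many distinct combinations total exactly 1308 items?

2

Need nonnegative integers with 33j + 31k = 1308.
gcd(33, 31) = 1, and 33·(-15) + 31·(16) = 1.
So (j₀, k₀) = (-19620, 20928); general j = -19620 + 31t, k = 20928 - 33t.
j ≥ 0 ⇒ t ≥ 633; k ≥ 0 ⇒ t ≤ 634. That's 2 values of t.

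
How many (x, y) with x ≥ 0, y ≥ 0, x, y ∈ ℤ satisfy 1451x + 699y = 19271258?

gcd(1451, 699) = 1.
By Bézout, 1451·(-211) + 699·(438) = 1.
One solution: (643, 26235).
General: x = 643 + 699t, y = 26235 - 1451t.
x ≥ 0 ⇒ t ≥ 0; y ≥ 0 ⇒ t ≤ 18. So t ∈ [0, 18]: 19 solutions.

19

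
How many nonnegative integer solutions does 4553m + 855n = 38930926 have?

gcd(4553, 855) = 1  (4553 = 5×855 + 278, 855 = 3×278 + 21, 278 = 13×21 + 5, 21 = 4×5 + 1, 5 = 5×1).
Back-substituting, 4553×(-163) + 855×(868) = 1.
Scale by 38930926: one solution is (-6345740938, 33792043768). Reduce m mod 855: (662, 42008).
General: m = 662 + 855t, n = 42008 - 4553t.
m ≥ 0 ⇒ t ≥ 0; n ≥ 0 ⇒ t ≤ 9. So t ∈ [0, 9]: 10 solutions.

10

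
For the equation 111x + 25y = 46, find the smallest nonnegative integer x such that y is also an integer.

11

gcd(111, 25) = 1.
1 divides 46, so solutions exist.
By Bézout, 111×(-9) + 25×(40) = 1.
Scale by 46/1 = 46: (x₀, y₀) = (-414, 1840).
General solution: x = -414 + 25t, y = 1840 - 111t for integer t.
x ≥ 0: smallest is -414 mod 25 = 11 (at t = 17), with y = -47.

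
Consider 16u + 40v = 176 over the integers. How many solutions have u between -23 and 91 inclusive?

gcd(40, 16) = 8.
By Bézout, 16×(-2) + 40×(1) = 8.
Particular solution: (1, 4).
General solution: u = 1 + 5t, v = 4 - 2t for integer t.
-23 ≤ 1 + 5t ≤ 91 gives t ∈ [-4, 18], which is 23 values.

23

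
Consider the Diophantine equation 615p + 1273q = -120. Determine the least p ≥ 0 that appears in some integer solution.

gcd(1273, 615):
  1273 = 2×615 + 43
  615 = 14×43 + 13
  43 = 3×13 + 4
  13 = 3×4 + 1
  4 = 4×1
so gcd(1273, 615) = 1.
1 divides -120, so solutions exist.
Back-substitute for Bézout coefficients:
  1 = 13 - 3×4
  ... = 615×(296) + 1273×(-143)
Scale by -120/1 = -120: (p₀, q₀) = (-35520, 17160).
General solution: p = -35520 + 1273t, q = 17160 - 615t for integer t.
p ≥ 0: smallest is -35520 mod 1273 = 124 (at t = 28), with q = -60.

124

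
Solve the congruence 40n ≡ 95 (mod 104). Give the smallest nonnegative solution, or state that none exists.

no solution

gcd(104, 40) = 8  (104 = 2*40 + 24, 40 = 1*24 + 16, 24 = 1*16 + 8, 16 = 2*8).
8 does not divide 95, so the congruence has no solution.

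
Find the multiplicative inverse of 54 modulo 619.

gcd(619, 54):
  619 = 11·54 + 25
  54 = 2·25 + 4
  25 = 6·4 + 1
  4 = 4·1
so gcd(619, 54) = 1.
Back-substitute for Bézout coefficients:
  1 = 25 - 6·4
  ... = 54·(-149) + 619·(13)
So 54·-149 ≡ 1 (mod 619), and -149 mod 619 = 470.

470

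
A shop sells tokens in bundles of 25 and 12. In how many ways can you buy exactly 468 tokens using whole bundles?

Need nonnegative integers with 25j + 12k = 468.
gcd(25, 12) = 1, and 25·(1) + 12·(-2) = 1.
So (j₀, k₀) = (468, -936); general j = 468 + 12t, k = -936 - 25t.
j ≥ 0 ⇒ t ≥ -39; k ≥ 0 ⇒ t ≤ -38. That's 2 values of t.

2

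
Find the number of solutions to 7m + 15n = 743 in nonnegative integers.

7

gcd(15, 7) = 1  (15 = 2×7 + 1, 7 = 7×1).
Back-substituting, 7×(-2) + 15×(1) = 1.
Scale by 743: one solution is (-1486, 743). Reduce m mod 15: (14, 43).
General: m = 14 + 15t, n = 43 - 7t.
m ≥ 0 ⇒ t ≥ 0; n ≥ 0 ⇒ t ≤ 6. So t ∈ [0, 6]: 7 solutions.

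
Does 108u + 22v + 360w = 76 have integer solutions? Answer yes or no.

gcd(108, 22) = 2.
gcd(2, 360) = 2.
2 divides 76, so integer solutions exist.

yes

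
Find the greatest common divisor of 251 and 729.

gcd(729, 251):
  729 = 2×251 + 227
  251 = 1×227 + 24
  227 = 9×24 + 11
  24 = 2×11 + 2
  11 = 5×2 + 1
  2 = 2×1
so gcd(729, 251) = 1.

1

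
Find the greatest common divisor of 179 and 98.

1

gcd(179, 98):
  179 = 1×98 + 81
  98 = 1×81 + 17
  81 = 4×17 + 13
  17 = 1×13 + 4
  13 = 3×4 + 1
  4 = 4×1
so gcd(179, 98) = 1.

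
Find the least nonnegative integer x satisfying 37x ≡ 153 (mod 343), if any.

gcd(343, 37) = 1.
1 divides 153, so solutions exist.
By Bézout, 37·(102) + 343·(-11) = 1.
So 37·(102) ≡ 1 (mod 343); multiply by 153: x ≡ 15606 (mod 343).
Smallest nonnegative: x = 15606 mod 343 = 171.

171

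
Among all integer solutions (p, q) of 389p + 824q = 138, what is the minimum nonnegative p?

818

gcd(824, 389) = 1.
1 divides 138, so solutions exist.
By Bézout, 389×(197) + 824×(-93) = 1.
Scale by 138/1 = 138: (p₀, q₀) = (27186, -12834).
General solution: p = 27186 + 824t, q = -12834 - 389t for integer t.
p ≥ 0: smallest is 27186 mod 824 = 818 (at t = -32), with q = -386.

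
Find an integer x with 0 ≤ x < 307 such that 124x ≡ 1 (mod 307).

gcd(307, 124):
  307 = 2·124 + 59
  124 = 2·59 + 6
  59 = 9·6 + 5
  6 = 1·5 + 1
  5 = 5·1
so gcd(307, 124) = 1.
Back-substitute for Bézout coefficients:
  1 = 6 - 1·5
  ... = 124·(52) + 307·(-21)
So 124·52 ≡ 1 (mod 307), and 52 mod 307 = 52.

52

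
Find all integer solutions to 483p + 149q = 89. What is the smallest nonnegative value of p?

gcd(483, 149) = 1  (483 = 3·149 + 36, 149 = 4·36 + 5, 36 = 7·5 + 1, 5 = 5·1).
1 divides 89, so solutions exist.
Back-substituting, 483·(29) + 149·(-94) = 1.
Scale by 89/1 = 89: (p₀, q₀) = (2581, -8366).
General solution: p = 2581 + 149t, q = -8366 - 483t for integer t.
p ≥ 0: smallest is 2581 mod 149 = 48 (at t = -17), with q = -155.

48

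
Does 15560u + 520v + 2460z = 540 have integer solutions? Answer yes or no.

yes

gcd(15560, 520) = 40  (15560 = 29*520 + 480, 520 = 1*480 + 40, 480 = 12*40).
gcd(40, 2460) = 20.
20 divides 540, so integer solutions exist.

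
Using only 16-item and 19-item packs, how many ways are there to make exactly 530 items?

Need nonnegative integers with 16j + 19k = 530.
gcd(16, 19) = 1, and 16·(6) + 19·(-5) = 1.
So (j₀, k₀) = (3180, -2650); general j = 3180 + 19t, k = -2650 - 16t.
j ≥ 0 ⇒ t ≥ -167; k ≥ 0 ⇒ t ≤ -166. That's 2 values of t.

2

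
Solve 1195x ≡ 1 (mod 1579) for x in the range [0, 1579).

gcd(1579, 1195):
  1579 = 1·1195 + 384
  1195 = 3·384 + 43
  384 = 8·43 + 40
  43 = 1·40 + 3
  40 = 13·3 + 1
  3 = 3·1
so gcd(1579, 1195) = 1.
Back-substitute for Bézout coefficients:
  1 = 40 - 13·3
  ... = 1195·(-514) + 1579·(389)
So 1195·-514 ≡ 1 (mod 1579), and -514 mod 1579 = 1065.

1065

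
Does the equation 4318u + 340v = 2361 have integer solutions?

no

gcd(4318, 340):
  4318 = 12*340 + 238
  340 = 1*238 + 102
  238 = 2*102 + 34
  102 = 3*34
so gcd(4318, 340) = 34.
34 does not divide 2361 (remainder 15), so no integer solutions.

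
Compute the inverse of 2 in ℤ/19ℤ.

10

gcd(19, 2) = 1.
By Bézout, 2·(-9) + 19·(1) = 1.
So 2·-9 ≡ 1 (mod 19), and -9 mod 19 = 10.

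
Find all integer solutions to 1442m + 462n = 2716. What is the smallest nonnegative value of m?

gcd(1442, 462):
  1442 = 3·462 + 56
  462 = 8·56 + 14
  56 = 4·14
so gcd(1442, 462) = 14.
14 divides 2716, so solutions exist.
Back-substitute for Bézout coefficients:
  14 = 462 - 8·56
  ... = 1442·(-8) + 462·(25)
Scale by 2716/14 = 194: (m₀, n₀) = (-1552, 4850).
General solution: m = -1552 + 33t, n = 4850 - 103t for integer t.
m ≥ 0: smallest is -1552 mod 33 = 32 (at t = 48), with n = -94.

32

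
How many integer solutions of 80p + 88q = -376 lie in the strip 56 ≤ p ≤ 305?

23

gcd(88, 80) = 8.
By Bézout, 80*(-1) + 88*(1) = 8.
Particular solution: (3, -7).
General solution: p = 3 + 11t, q = -7 - 10t for integer t.
56 ≤ 3 + 11t ≤ 305 gives t ∈ [5, 27], which is 23 values.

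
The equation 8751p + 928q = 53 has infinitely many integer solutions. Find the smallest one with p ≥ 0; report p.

763

gcd(8751, 928):
  8751 = 9*928 + 399
  928 = 2*399 + 130
  399 = 3*130 + 9
  130 = 14*9 + 4
  9 = 2*4 + 1
  4 = 4*1
so gcd(8751, 928) = 1.
1 divides 53, so solutions exist.
Back-substitute for Bézout coefficients:
  1 = 9 - 2*4
  ... = 8751*(207) + 928*(-1952)
Scale by 53/1 = 53: (p₀, q₀) = (10971, -103456).
General solution: p = 10971 + 928t, q = -103456 - 8751t for integer t.
p ≥ 0: smallest is 10971 mod 928 = 763 (at t = -11), with q = -7195.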